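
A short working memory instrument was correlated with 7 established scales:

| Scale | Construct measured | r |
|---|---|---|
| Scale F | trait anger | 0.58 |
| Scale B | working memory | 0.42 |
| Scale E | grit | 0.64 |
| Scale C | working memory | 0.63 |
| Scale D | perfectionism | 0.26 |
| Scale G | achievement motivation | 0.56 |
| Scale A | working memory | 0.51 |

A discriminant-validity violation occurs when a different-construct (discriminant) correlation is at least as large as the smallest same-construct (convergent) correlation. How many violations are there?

Convergent (same construct = working memory): Scale B, Scale C, Scale A.
Smallest convergent = 0.42. Discriminant values: 0.58, 0.64, 0.26, 0.56; count ≥ 0.42 → 3.

3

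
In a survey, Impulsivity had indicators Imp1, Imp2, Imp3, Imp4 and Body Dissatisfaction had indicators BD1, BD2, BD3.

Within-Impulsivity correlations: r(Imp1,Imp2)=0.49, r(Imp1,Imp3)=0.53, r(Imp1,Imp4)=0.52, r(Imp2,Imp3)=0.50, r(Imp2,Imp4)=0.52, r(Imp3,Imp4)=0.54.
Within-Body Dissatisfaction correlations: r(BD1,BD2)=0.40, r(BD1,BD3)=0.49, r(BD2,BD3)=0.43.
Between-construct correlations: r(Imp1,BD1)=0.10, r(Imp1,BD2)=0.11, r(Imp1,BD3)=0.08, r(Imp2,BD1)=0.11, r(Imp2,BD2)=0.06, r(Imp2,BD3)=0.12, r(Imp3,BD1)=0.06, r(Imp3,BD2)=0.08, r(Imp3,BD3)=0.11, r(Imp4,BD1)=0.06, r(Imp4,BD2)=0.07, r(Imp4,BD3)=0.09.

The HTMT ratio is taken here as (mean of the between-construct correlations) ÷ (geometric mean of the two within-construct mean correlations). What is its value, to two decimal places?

0.18

Between-construct mean = 1.05/12 = 0.0875.
Mean within-Imp = 3.10/6 = 0.5167; mean within-BD = 1.32/3 = 0.4400.
Geometric mean = √(0.5167 × 0.4400) = 0.4768.
HTMT = 0.0875 / 0.4768 = 0.18.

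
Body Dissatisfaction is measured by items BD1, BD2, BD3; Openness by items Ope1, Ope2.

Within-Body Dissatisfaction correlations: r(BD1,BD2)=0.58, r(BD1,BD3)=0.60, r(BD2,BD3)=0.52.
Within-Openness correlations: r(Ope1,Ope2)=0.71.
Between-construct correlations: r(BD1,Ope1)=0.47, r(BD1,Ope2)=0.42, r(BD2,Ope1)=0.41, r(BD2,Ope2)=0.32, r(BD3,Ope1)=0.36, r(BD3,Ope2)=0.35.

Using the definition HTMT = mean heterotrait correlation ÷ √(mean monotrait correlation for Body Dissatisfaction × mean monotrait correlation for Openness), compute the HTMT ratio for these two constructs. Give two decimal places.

Between-construct mean = 2.33/6 = 0.3883.
Mean within-BD = 1.70/3 = 0.5667; mean within-Ope = 0.71/1 = 0.7100.
Geometric mean = √(0.5667 × 0.7100) = 0.6343.
HTMT = 0.3883 / 0.6343 = 0.61.

0.61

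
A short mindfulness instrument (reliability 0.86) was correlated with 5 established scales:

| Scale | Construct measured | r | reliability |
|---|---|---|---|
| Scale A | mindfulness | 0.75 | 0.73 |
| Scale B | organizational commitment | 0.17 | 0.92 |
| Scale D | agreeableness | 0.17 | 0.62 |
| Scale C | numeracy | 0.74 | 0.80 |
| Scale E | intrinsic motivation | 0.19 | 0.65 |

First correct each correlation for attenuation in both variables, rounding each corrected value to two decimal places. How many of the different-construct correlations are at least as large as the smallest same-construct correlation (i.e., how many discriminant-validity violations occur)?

Disattenuated r (r / √(r_scale · r_new)):
  Scale A (conv): 0.75 / √(0.73·0.86) = 0.95
  Scale B (disc): 0.17 / √(0.92·0.86) = 0.19
  Scale D (disc): 0.17 / √(0.62·0.86) = 0.23
  Scale C (disc): 0.74 / √(0.80·0.86) = 0.89
  Scale E (disc): 0.19 / √(0.65·0.86) = 0.25
Smallest convergent = 0.95. Discriminant values: 0.19, 0.23, 0.89, 0.25; count ≥ 0.95 → 0.

0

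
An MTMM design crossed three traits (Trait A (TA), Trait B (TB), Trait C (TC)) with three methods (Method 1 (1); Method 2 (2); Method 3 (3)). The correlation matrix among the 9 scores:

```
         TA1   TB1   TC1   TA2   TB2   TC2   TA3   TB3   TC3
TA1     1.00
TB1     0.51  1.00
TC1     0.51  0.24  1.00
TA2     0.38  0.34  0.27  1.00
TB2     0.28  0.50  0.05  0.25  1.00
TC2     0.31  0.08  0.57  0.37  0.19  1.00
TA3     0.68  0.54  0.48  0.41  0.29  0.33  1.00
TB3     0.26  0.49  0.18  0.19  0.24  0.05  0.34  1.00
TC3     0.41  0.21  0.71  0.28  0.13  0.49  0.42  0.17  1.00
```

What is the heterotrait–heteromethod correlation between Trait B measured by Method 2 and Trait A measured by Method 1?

0.28

Different traits and methods: r(TB2, TA1) = 0.28.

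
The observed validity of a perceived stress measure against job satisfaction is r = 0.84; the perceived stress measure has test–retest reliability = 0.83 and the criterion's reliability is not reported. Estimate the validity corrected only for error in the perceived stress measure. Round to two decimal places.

Single correction: r_c = r_obs / √r_xx = 0.84 / √0.83 = 0.84 / 0.9110 ≈ 0.92.

0.92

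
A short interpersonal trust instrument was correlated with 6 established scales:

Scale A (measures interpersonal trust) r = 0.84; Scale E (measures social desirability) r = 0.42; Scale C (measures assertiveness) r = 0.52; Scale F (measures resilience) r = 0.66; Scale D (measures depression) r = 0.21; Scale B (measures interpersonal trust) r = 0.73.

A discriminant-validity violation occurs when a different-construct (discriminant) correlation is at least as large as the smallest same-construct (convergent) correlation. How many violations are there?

0

Convergent (same construct = interpersonal trust): Scale A, Scale B.
Smallest convergent = 0.73. Discriminant values: 0.42, 0.52, 0.66, 0.21; count ≥ 0.73 → 0.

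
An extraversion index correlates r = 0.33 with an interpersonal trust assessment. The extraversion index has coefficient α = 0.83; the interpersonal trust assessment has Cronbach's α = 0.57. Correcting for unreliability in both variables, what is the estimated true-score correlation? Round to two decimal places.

0.48

r_true = r_obs / √(r_xx · r_yy) = 0.33 / √(0.83 × 0.57) = 0.33 / √0.4731 = 0.33 / 0.6878 ≈ 0.48.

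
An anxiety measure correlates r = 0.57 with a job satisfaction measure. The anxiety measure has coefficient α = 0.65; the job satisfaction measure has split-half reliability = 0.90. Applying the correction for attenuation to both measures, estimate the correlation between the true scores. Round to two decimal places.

0.75

r_true = r_obs / √(r_xx · r_yy) = 0.57 / √(0.65 × 0.90) = 0.57 / √0.5850 = 0.57 / 0.7649 ≈ 0.75.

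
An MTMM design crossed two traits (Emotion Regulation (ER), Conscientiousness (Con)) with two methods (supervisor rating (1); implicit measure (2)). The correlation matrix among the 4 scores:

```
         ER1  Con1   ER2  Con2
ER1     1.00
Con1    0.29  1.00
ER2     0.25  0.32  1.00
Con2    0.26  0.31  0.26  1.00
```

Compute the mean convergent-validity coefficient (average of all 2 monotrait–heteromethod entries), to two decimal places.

Convergent values: 0.25, 0.31; mean = 0.56/2 = 0.28.

0.28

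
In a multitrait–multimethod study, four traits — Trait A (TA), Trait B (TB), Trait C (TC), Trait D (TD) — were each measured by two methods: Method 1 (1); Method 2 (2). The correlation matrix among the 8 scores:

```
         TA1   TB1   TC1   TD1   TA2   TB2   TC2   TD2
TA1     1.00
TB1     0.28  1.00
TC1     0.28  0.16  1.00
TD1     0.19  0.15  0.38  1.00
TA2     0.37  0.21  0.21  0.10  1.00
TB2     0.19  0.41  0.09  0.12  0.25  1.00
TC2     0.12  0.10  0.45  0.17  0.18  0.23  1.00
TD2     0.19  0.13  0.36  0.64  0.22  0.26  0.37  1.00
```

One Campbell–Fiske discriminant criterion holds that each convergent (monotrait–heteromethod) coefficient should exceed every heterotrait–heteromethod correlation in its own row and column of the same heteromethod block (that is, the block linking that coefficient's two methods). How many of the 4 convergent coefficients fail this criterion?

Checking each validity diagonal entry against its comparison values:
TA (methods 1·2): 0.37 vs {0.19, 0.21, 0.12, 0.21, 0.19, 0.10} → pass.
TB (methods 1·2): 0.41 vs {0.21, 0.19, 0.10, 0.09, 0.13, 0.12} → pass.
TC (methods 1·2): 0.45 vs {0.21, 0.12, 0.09, 0.10, 0.36, 0.17} → pass.
TD (methods 1·2): 0.64 vs {0.10, 0.19, 0.12, 0.13, 0.17, 0.36} → pass.
0 of 4 fail.

0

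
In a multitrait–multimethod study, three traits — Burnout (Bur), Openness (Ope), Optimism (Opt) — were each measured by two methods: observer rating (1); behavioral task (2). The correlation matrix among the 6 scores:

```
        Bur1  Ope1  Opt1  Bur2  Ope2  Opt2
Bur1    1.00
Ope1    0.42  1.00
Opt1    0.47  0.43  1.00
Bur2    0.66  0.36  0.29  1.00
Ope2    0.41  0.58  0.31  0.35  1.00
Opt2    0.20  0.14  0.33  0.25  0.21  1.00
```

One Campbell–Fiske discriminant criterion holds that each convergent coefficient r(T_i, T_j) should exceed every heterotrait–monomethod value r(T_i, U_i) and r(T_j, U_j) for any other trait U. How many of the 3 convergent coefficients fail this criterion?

1

Each convergent coefficient versus the relevant comparison correlations:
Bur (methods 1·2): 0.66 vs {0.42, 0.35, 0.47, 0.25} → pass.
Ope (methods 1·2): 0.58 vs {0.42, 0.35, 0.43, 0.21} → pass.
Opt (methods 1·2): 0.33 vs {0.47, 0.25, 0.43, 0.21} → fail.
1 of 3 fail.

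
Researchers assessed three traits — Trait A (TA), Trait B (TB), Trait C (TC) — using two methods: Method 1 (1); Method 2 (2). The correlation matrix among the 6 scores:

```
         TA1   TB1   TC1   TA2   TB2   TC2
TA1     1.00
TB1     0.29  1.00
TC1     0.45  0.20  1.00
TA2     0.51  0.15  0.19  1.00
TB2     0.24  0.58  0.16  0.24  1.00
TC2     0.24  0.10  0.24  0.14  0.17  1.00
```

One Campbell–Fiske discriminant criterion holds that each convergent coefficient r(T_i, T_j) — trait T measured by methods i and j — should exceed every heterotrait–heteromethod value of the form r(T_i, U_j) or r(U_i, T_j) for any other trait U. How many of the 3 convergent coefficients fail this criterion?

Each convergent coefficient versus the relevant comparison correlations:
TA (methods 1·2): 0.51 vs {0.24, 0.15, 0.24, 0.19} → pass.
TB (methods 1·2): 0.58 vs {0.15, 0.24, 0.10, 0.16} → pass.
TC (methods 1·2): 0.24 vs {0.19, 0.24, 0.16, 0.10} → fail.
1 of 3 fail.

1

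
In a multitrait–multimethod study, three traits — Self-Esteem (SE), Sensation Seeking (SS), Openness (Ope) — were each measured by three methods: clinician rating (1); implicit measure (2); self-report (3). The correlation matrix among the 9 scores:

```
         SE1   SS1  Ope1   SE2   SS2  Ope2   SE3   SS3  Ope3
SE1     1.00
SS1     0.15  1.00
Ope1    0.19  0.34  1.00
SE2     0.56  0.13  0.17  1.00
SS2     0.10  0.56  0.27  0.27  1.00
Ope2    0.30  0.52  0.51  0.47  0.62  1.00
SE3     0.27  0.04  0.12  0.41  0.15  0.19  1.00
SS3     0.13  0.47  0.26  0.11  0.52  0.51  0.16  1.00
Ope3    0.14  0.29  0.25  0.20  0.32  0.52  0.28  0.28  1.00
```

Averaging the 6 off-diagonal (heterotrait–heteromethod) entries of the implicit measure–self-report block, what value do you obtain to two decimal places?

0.25

HTHM values (method 2 × method 3): 0.11, 0.20, 0.15, 0.32, 0.19, 0.51; mean = 1.48/6 = 0.25.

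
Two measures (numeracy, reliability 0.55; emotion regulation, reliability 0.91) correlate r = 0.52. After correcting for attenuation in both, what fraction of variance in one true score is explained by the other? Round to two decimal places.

Disattenuated r = 0.52 / √(0.55 × 0.91) = 0.52 / 0.7075 = 0.7350.
Shared true-score variance = 0.7350² = 0.5402 ≈ 0.54.

0.54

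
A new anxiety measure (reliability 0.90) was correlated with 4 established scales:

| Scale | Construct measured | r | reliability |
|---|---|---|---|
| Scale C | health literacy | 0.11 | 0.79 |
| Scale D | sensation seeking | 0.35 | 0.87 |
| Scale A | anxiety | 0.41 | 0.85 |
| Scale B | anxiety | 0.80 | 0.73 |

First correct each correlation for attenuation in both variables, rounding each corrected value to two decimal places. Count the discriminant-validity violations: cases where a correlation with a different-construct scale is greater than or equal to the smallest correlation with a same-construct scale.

0

Disattenuated r (r / √(r_scale · r_new)):
  Scale C (disc): 0.11 / √(0.79·0.90) = 0.13
  Scale D (disc): 0.35 / √(0.87·0.90) = 0.40
  Scale A (conv): 0.41 / √(0.85·0.90) = 0.47
  Scale B (conv): 0.80 / √(0.73·0.90) = 0.99
Smallest convergent = 0.47. Discriminant values: 0.13, 0.40; count ≥ 0.47 → 0.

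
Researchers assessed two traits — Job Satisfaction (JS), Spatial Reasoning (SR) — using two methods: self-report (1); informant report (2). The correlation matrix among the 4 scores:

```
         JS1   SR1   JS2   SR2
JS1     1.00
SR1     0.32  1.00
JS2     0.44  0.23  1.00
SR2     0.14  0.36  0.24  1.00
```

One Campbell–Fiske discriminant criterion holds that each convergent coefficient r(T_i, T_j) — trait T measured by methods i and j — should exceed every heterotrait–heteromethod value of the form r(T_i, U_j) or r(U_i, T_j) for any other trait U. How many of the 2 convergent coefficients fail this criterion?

Each convergent coefficient versus the relevant comparison correlations:
JS (methods 1·2): 0.44 vs {0.14, 0.23} → pass.
SR (methods 1·2): 0.36 vs {0.23, 0.14} → pass.
0 of 2 fail.

0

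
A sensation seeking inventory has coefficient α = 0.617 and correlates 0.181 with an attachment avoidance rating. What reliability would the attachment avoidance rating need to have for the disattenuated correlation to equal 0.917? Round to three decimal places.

0.063

r_true = r_obs / √(r_xx · r_yy) ⇒ 0.917 = 0.181 / √(0.617 · r_yy).
√(0.617 · r_yy) = 0.181 / 0.917 = 0.1974; 0.617 · r_yy = 0.0390; r_yy = 0.0390 / 0.617 ≈ 0.063.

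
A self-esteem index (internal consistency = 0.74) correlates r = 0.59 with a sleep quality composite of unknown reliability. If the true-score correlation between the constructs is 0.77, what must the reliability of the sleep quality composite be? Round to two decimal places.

r_true = r_obs / √(r_xx · r_yy) ⇒ 0.77 = 0.59 / √(0.74 · r_yy).
√(0.74 · r_yy) = 0.59 / 0.77 = 0.7662; 0.74 · r_yy = 0.5871; r_yy = 0.5871 / 0.74 ≈ 0.79.

0.79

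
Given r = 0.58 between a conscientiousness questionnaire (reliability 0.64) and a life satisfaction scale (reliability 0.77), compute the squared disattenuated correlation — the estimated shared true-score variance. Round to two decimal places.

Disattenuated r = 0.58 / √(0.64 × 0.77) = 0.58 / 0.7020 = 0.8262.
Shared true-score variance = 0.8262² = 0.6826 ≈ 0.68.

0.68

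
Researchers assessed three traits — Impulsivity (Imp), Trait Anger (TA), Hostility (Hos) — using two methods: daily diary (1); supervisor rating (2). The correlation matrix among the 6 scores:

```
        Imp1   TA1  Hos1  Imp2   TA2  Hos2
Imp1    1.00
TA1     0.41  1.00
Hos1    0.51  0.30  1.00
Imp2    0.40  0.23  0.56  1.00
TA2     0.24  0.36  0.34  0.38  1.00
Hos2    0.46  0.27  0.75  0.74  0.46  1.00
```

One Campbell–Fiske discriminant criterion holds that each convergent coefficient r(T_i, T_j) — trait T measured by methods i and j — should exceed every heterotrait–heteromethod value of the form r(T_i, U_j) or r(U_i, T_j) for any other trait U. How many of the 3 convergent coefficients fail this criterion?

Convergent coefficients and their comparison sets:
Imp (methods 1·2): 0.40 vs {0.24, 0.23, 0.46, 0.56} → fail.
TA (methods 1·2): 0.36 vs {0.23, 0.24, 0.27, 0.34} → pass.
Hos (methods 1·2): 0.75 vs {0.56, 0.46, 0.34, 0.27} → pass.
1 of 3 fail.

1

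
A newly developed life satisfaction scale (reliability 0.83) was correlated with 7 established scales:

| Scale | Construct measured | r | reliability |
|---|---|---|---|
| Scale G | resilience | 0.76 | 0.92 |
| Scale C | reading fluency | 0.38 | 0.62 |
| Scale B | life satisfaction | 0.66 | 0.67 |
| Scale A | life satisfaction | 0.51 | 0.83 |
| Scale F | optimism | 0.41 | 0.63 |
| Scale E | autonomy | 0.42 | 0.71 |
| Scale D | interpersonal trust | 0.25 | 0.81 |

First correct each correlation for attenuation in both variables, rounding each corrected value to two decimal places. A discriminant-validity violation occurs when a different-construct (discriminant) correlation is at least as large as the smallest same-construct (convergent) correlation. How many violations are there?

Disattenuated r (r / √(r_scale · r_new)):
  Scale G (disc): 0.76 / √(0.92·0.83) = 0.87
  Scale C (disc): 0.38 / √(0.62·0.83) = 0.53
  Scale B (conv): 0.66 / √(0.67·0.83) = 0.89
  Scale A (conv): 0.51 / √(0.83·0.83) = 0.61
  Scale F (disc): 0.41 / √(0.63·0.83) = 0.57
  Scale E (disc): 0.42 / √(0.71·0.83) = 0.55
  Scale D (disc): 0.25 / √(0.81·0.83) = 0.30
Smallest convergent = 0.61. Discriminant values: 0.87, 0.53, 0.57, 0.55, 0.30; count ≥ 0.61 → 1.

1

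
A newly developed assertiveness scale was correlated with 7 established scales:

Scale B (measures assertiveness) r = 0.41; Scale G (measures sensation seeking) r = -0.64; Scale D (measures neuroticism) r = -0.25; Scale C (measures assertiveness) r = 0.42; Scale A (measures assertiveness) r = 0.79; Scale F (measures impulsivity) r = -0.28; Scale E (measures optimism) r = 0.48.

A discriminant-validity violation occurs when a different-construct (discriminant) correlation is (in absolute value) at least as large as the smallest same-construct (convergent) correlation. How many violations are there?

Convergent (same construct = assertiveness): Scale B, Scale C, Scale A.
Smallest convergent = 0.41. Discriminant |r|: 0.64, 0.25, 0.28, 0.48; count ≥ 0.41 → 2.

2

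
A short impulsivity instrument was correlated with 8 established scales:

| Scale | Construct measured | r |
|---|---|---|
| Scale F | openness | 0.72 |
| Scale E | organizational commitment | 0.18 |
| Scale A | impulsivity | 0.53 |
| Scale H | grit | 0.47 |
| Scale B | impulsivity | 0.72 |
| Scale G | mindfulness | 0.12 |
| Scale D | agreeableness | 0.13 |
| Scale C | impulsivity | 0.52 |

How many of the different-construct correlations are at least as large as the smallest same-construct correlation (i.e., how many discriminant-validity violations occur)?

1

Convergent (same construct = impulsivity): Scale A, Scale B, Scale C.
Smallest convergent = 0.52. Discriminant values: 0.72, 0.18, 0.47, 0.12, 0.13; count ≥ 0.52 → 1.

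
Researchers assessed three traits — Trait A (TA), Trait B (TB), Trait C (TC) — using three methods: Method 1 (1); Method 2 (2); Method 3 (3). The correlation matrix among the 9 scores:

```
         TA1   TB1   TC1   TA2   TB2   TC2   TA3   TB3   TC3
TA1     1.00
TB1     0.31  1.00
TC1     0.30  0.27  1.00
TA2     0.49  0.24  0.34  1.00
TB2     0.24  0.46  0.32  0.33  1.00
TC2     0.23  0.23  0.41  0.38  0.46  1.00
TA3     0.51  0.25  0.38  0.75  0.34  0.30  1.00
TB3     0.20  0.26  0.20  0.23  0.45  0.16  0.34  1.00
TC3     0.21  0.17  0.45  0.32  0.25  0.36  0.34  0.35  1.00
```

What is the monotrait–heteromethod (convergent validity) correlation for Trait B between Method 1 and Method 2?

Same trait (TB), different methods: r(TB1, TB2) = 0.46.

0.46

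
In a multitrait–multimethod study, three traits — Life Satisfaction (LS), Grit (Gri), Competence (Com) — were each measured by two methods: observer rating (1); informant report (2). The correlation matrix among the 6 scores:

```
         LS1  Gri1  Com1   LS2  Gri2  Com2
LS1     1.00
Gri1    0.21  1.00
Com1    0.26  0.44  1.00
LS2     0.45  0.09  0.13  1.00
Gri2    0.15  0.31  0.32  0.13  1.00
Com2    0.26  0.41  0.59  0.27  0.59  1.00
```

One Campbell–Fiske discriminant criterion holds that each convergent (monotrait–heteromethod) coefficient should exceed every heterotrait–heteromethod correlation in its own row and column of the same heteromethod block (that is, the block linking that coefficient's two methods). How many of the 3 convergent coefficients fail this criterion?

1

Each convergent coefficient versus the relevant comparison correlations:
LS (methods 1·2): 0.45 vs {0.15, 0.09, 0.26, 0.13} → pass.
Gri (methods 1·2): 0.31 vs {0.09, 0.15, 0.41, 0.32} → fail.
Com (methods 1·2): 0.59 vs {0.13, 0.26, 0.32, 0.41} → pass.
1 of 3 fail.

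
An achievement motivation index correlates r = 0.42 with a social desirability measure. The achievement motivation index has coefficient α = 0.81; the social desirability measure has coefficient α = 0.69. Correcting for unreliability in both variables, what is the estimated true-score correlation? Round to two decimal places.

0.56

r_true = r_obs / √(r_xx · r_yy) = 0.42 / √(0.81 × 0.69) = 0.42 / √0.5589 = 0.42 / 0.7476 ≈ 0.56.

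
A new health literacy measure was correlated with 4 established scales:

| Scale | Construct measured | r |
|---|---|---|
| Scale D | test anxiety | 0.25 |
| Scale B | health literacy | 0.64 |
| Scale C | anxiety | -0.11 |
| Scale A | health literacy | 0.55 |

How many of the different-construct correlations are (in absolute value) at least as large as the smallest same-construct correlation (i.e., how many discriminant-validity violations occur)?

0

Convergent (same construct = health literacy): Scale B, Scale A.
Smallest convergent = 0.55. Discriminant |r|: 0.25, 0.11; count ≥ 0.55 → 0.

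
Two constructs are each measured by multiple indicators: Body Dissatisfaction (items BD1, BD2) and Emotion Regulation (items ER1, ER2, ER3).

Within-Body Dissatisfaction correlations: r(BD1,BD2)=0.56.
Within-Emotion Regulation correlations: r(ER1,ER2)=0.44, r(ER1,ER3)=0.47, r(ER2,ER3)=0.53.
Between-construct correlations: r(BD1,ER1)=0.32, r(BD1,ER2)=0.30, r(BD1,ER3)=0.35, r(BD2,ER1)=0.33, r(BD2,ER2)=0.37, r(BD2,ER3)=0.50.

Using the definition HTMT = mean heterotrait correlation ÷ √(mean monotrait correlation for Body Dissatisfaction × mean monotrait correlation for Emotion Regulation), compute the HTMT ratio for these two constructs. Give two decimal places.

0.70

Mean between = 2.17/6 = 0.3617.
Mean within-BD = 0.56/1 = 0.5600; mean within-ER = 1.44/3 = 0.4800.
Geometric mean = √(0.5600 × 0.4800) = 0.5185.
HTMT = 0.3617 / 0.5185 = 0.70.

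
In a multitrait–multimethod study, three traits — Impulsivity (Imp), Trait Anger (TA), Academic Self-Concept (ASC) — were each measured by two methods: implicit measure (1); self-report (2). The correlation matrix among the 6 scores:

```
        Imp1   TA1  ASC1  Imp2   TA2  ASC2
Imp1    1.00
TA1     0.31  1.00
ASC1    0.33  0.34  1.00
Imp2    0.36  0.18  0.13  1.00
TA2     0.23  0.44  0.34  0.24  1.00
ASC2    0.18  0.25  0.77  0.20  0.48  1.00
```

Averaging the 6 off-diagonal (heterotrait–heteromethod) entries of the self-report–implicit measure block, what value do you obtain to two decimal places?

0.22

HTHM values (method 2 × method 1): 0.18, 0.13, 0.23, 0.34, 0.18, 0.25; mean = 1.31/6 = 0.22.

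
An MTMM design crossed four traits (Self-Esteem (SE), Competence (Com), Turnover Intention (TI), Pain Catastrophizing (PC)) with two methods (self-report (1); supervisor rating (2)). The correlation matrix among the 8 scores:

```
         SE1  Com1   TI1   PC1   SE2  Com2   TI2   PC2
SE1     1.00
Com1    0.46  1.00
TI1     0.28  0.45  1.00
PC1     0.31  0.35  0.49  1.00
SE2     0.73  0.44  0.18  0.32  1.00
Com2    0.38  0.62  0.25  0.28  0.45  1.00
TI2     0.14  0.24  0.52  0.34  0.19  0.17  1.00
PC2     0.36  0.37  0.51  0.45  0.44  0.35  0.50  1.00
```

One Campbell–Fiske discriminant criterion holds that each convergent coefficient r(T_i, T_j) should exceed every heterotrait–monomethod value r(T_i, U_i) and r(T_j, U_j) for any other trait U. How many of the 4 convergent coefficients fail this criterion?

Each convergent coefficient versus the relevant comparison correlations:
SE (methods 1·2): 0.73 vs {0.46, 0.45, 0.28, 0.19, 0.31, 0.44} → pass.
Com (methods 1·2): 0.62 vs {0.46, 0.45, 0.45, 0.17, 0.35, 0.35} → pass.
TI (methods 1·2): 0.52 vs {0.28, 0.19, 0.45, 0.17, 0.49, 0.50} → pass.
PC (methods 1·2): 0.45 vs {0.31, 0.44, 0.35, 0.35, 0.49, 0.50} → fail.
1 of 4 fail.

1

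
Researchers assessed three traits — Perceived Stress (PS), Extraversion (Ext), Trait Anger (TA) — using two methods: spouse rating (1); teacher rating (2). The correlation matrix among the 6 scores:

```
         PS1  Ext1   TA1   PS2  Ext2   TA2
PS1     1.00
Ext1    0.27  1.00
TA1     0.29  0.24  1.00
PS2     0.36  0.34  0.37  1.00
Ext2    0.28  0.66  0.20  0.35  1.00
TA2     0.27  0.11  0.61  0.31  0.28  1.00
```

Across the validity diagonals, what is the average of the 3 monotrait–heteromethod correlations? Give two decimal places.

0.54

Convergent values: 0.36, 0.66, 0.61; mean = 1.63/3 = 0.54.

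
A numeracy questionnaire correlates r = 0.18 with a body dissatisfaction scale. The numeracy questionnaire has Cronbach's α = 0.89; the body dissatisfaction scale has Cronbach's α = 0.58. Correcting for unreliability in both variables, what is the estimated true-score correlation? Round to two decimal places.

r_true = r_obs / √(r_xx · r_yy) = 0.18 / √(0.89 × 0.58) = 0.18 / √0.5162 = 0.18 / 0.7185 ≈ 0.25.

0.25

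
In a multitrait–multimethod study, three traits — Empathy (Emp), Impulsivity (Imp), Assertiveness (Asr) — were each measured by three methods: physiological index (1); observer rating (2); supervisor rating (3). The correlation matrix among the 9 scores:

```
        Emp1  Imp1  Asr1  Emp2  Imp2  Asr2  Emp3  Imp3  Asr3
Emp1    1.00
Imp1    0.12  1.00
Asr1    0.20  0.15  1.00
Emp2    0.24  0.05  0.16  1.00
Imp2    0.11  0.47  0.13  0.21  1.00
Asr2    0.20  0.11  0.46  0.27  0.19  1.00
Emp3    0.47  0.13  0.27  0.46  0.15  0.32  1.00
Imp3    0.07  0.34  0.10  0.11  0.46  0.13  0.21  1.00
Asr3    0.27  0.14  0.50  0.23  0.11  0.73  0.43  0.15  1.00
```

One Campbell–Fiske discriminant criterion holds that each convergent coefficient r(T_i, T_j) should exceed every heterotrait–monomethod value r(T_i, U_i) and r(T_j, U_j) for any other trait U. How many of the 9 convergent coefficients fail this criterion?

1

Convergent coefficients and their comparison sets:
Emp (methods 1·2): 0.24 vs {0.12, 0.21, 0.20, 0.27} → fail.
Emp (methods 1·3): 0.47 vs {0.12, 0.21, 0.20, 0.43} → pass.
Emp (methods 2·3): 0.46 vs {0.21, 0.21, 0.27, 0.43} → pass.
Imp (methods 1·2): 0.47 vs {0.12, 0.21, 0.15, 0.19} → pass.
Imp (methods 1·3): 0.34 vs {0.12, 0.21, 0.15, 0.15} → pass.
Imp (methods 2·3): 0.46 vs {0.21, 0.21, 0.19, 0.15} → pass.
Asr (methods 1·2): 0.46 vs {0.20, 0.27, 0.15, 0.19} → pass.
Asr (methods 1·3): 0.50 vs {0.20, 0.43, 0.15, 0.15} → pass.
Asr (methods 2·3): 0.73 vs {0.27, 0.43, 0.19, 0.15} → pass.
1 of 9 fail.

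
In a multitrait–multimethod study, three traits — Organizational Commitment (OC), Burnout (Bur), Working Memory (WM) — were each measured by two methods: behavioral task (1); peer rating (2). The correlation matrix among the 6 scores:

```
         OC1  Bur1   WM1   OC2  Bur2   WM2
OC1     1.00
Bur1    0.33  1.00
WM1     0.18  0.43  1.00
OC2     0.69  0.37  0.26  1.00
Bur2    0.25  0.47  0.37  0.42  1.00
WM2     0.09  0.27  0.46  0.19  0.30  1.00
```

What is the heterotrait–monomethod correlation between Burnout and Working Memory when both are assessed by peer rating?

Different traits, same method: r(Bur2, WM2) = 0.30.

0.30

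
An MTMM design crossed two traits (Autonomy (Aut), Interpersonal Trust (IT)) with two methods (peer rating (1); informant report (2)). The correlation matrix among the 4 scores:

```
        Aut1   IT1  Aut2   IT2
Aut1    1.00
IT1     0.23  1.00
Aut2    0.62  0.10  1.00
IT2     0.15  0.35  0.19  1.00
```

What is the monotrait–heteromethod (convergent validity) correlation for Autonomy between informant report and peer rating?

0.62

Same trait (Aut), different methods: r(Aut2, Aut1) = 0.62.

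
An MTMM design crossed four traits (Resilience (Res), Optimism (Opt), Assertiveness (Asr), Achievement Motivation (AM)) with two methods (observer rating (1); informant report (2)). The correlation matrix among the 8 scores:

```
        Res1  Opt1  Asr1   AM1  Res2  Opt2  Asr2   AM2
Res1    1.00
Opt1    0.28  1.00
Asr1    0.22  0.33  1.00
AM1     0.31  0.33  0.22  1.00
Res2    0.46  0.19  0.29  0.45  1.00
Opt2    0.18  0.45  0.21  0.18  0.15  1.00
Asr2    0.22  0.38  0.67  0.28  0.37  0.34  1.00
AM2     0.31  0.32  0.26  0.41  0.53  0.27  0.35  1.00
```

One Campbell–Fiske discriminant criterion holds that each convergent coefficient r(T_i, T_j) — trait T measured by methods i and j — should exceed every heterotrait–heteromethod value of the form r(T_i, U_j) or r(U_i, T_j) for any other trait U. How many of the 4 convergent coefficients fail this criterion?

Convergent coefficients and their comparison sets:
Res (methods 1·2): 0.46 vs {0.18, 0.19, 0.22, 0.29, 0.31, 0.45} → pass.
Opt (methods 1·2): 0.45 vs {0.19, 0.18, 0.38, 0.21, 0.32, 0.18} → pass.
Asr (methods 1·2): 0.67 vs {0.29, 0.22, 0.21, 0.38, 0.26, 0.28} → pass.
AM (methods 1·2): 0.41 vs {0.45, 0.31, 0.18, 0.32, 0.28, 0.26} → fail.
1 of 4 fail.

1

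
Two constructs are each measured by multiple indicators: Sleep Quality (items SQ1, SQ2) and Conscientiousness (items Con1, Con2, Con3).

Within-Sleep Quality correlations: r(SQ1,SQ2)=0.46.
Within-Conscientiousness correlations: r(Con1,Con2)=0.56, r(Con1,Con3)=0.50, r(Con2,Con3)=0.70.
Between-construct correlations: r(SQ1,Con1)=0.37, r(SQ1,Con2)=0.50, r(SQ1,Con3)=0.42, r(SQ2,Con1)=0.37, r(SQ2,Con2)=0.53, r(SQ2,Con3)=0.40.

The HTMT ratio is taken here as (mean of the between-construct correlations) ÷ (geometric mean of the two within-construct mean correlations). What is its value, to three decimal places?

Mean heterotrait r = 2.59/6 = 0.4317.
Mean within-SQ = 0.46/1 = 0.4600; mean within-Con = 1.76/3 = 0.5867.
Geometric mean = √(0.4600 × 0.5867) = 0.5195.
HTMT = 0.4317 / 0.5195 = 0.831.

0.831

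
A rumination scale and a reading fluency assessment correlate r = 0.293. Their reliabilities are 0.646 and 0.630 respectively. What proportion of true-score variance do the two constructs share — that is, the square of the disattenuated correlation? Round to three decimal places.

Disattenuated r = 0.293 / √(0.646 × 0.630) = 0.293 / 0.6379 = 0.4593.
Shared true-score variance = 0.4593² = 0.2110 ≈ 0.211.

0.211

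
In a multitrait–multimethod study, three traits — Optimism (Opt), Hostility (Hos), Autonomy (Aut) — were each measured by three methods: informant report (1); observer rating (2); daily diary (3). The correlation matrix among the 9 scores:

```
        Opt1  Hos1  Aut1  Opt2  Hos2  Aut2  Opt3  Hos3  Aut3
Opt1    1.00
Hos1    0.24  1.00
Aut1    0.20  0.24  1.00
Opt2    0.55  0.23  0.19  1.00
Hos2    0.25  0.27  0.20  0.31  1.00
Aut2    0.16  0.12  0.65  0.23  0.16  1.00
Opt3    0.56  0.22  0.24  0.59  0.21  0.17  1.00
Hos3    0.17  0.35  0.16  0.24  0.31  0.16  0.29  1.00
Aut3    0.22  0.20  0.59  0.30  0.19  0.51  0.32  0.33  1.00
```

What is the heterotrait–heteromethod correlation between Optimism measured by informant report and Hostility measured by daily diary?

Different traits and methods: r(Opt1, Hos3) = 0.17.

0.17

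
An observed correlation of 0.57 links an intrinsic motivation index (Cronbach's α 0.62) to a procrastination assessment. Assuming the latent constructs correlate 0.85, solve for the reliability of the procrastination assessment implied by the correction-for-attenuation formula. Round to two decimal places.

r_true = r_obs / √(r_xx · r_yy) ⇒ 0.85 = 0.57 / √(0.62 · r_yy).
√(0.62 · r_yy) = 0.57 / 0.85 = 0.6706; 0.62 · r_yy = 0.4497; r_yy = 0.4497 / 0.62 ≈ 0.73.

0.73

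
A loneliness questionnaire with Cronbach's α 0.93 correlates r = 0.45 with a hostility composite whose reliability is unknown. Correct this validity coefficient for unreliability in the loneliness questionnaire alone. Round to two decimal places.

Single correction: r_c = r_obs / √r_xx = 0.45 / √0.93 = 0.45 / 0.9644 ≈ 0.47.

0.47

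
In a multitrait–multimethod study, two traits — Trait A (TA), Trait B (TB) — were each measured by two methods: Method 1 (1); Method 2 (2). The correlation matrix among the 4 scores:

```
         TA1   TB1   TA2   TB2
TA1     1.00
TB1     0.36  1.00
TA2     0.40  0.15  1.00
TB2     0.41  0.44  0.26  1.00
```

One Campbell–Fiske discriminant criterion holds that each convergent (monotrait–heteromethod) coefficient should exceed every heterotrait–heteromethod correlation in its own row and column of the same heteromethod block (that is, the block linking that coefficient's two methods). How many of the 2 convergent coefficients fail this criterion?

Each convergent coefficient versus the relevant comparison correlations:
TA (methods 1·2): 0.40 vs {0.41, 0.15} → fail.
TB (methods 1·2): 0.44 vs {0.15, 0.41} → pass.
1 of 2 fail.

1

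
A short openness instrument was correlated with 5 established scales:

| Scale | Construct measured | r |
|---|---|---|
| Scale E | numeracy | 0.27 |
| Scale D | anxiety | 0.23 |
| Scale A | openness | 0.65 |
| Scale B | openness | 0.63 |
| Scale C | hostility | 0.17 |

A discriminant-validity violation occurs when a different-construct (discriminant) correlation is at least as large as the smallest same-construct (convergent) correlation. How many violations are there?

Convergent (same construct = openness): Scale A, Scale B.
Smallest convergent = 0.63. Discriminant values: 0.27, 0.23, 0.17; count ≥ 0.63 → 0.

0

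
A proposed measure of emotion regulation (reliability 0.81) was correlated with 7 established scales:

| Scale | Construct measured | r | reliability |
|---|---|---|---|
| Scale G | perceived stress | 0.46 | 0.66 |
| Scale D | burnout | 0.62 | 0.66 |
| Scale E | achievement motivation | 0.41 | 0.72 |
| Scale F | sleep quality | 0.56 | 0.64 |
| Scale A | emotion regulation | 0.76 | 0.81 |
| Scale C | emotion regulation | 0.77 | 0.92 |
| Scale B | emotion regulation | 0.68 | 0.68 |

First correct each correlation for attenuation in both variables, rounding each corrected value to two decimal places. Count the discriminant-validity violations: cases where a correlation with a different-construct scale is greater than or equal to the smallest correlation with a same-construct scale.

0

Disattenuated r (r / √(r_scale · r_new)):
  Scale G (disc): 0.46 / √(0.66·0.81) = 0.63
  Scale D (disc): 0.62 / √(0.66·0.81) = 0.85
  Scale E (disc): 0.41 / √(0.72·0.81) = 0.54
  Scale F (disc): 0.56 / √(0.64·0.81) = 0.78
  Scale A (conv): 0.76 / √(0.81·0.81) = 0.94
  Scale C (conv): 0.77 / √(0.92·0.81) = 0.89
  Scale B (conv): 0.68 / √(0.68·0.81) = 0.92
Smallest convergent = 0.89. Discriminant values: 0.63, 0.85, 0.54, 0.78; count ≥ 0.89 → 0.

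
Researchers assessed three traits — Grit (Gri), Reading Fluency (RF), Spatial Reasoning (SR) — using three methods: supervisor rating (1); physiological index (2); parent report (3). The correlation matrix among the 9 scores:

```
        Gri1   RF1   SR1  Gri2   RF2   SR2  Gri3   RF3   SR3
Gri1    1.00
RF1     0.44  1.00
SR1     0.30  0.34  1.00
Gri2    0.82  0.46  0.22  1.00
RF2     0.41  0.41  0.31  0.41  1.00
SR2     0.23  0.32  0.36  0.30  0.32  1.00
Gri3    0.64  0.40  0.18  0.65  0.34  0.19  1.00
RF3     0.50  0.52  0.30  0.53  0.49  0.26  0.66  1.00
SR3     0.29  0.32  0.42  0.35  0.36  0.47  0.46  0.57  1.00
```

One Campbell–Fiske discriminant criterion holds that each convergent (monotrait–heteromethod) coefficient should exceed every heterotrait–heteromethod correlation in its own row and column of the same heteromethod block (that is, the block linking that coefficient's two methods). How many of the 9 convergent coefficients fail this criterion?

2

Checking each validity diagonal entry against its comparison values:
Gri (methods 1·2): 0.82 vs {0.41, 0.46, 0.23, 0.22} → pass.
Gri (methods 1·3): 0.64 vs {0.50, 0.40, 0.29, 0.18} → pass.
Gri (methods 2·3): 0.65 vs {0.53, 0.34, 0.35, 0.19} → pass.
RF (methods 1·2): 0.41 vs {0.46, 0.41, 0.32, 0.31} → fail.
RF (methods 1·3): 0.52 vs {0.40, 0.50, 0.32, 0.30} → pass.
RF (methods 2·3): 0.49 vs {0.34, 0.53, 0.36, 0.26} → fail.
SR (methods 1·2): 0.36 vs {0.22, 0.23, 0.31, 0.32} → pass.
SR (methods 1·3): 0.42 vs {0.18, 0.29, 0.30, 0.32} → pass.
SR (methods 2·3): 0.47 vs {0.19, 0.35, 0.26, 0.36} → pass.
2 of 9 fail.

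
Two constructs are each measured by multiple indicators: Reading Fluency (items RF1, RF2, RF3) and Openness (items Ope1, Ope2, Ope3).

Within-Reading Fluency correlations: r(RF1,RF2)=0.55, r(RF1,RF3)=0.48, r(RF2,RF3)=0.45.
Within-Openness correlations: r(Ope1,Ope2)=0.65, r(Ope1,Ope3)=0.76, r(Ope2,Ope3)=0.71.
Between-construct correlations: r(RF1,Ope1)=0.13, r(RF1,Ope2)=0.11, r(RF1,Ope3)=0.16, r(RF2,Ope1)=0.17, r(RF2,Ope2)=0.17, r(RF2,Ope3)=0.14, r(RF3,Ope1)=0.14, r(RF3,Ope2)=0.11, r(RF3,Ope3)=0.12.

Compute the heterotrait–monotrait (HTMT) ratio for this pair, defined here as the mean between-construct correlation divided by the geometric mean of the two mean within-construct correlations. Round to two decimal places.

Between-construct mean = 1.25/9 = 0.1389.
Mean within-RF = 1.48/3 = 0.4933; mean within-Ope = 2.12/3 = 0.7067.
Geometric mean = √(0.4933 × 0.7067) = 0.5904.
HTMT = 0.1389 / 0.5904 = 0.24.

0.24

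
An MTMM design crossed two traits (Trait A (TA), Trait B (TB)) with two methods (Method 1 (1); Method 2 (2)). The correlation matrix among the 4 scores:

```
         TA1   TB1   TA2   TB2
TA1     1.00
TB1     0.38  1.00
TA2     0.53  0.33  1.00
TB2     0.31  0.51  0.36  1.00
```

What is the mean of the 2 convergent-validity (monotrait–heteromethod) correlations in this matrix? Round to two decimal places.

0.52

Convergent values: 0.53, 0.51; mean = 1.04/2 = 0.52.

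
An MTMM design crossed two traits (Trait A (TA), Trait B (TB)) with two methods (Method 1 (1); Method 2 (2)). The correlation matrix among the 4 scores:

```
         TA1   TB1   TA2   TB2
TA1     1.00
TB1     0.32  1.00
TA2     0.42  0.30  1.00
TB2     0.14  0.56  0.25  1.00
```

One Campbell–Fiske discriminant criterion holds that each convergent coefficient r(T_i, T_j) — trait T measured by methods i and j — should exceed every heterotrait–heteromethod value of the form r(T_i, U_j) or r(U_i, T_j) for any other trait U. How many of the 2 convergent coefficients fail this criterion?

Convergent coefficients and their comparison sets:
TA (methods 1·2): 0.42 vs {0.14, 0.30} → pass.
TB (methods 1·2): 0.56 vs {0.30, 0.14} → pass.
0 of 2 fail.

0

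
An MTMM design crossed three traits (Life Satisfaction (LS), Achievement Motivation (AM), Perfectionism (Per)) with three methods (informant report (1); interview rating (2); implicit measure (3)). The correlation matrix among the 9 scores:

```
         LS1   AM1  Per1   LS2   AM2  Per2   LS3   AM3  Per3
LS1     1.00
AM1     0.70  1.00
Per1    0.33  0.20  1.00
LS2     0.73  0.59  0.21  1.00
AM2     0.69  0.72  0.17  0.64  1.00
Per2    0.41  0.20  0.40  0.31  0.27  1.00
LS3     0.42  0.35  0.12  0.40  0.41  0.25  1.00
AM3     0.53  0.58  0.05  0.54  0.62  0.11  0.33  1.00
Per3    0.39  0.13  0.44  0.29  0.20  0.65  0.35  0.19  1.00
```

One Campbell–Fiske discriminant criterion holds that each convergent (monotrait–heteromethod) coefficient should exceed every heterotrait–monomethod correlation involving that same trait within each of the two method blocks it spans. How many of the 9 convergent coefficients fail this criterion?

4

Each convergent coefficient versus the relevant comparison correlations:
LS (methods 1·2): 0.73 vs {0.70, 0.64, 0.33, 0.31} → pass.
LS (methods 1·3): 0.42 vs {0.70, 0.33, 0.33, 0.35} → fail.
LS (methods 2·3): 0.40 vs {0.64, 0.33, 0.31, 0.35} → fail.
AM (methods 1·2): 0.72 vs {0.70, 0.64, 0.20, 0.27} → pass.
AM (methods 1·3): 0.58 vs {0.70, 0.33, 0.20, 0.19} → fail.
AM (methods 2·3): 0.62 vs {0.64, 0.33, 0.27, 0.19} → fail.
Per (methods 1·2): 0.40 vs {0.33, 0.31, 0.20, 0.27} → pass.
Per (methods 1·3): 0.44 vs {0.33, 0.35, 0.20, 0.19} → pass.
Per (methods 2·3): 0.65 vs {0.31, 0.35, 0.27, 0.19} → pass.
4 of 9 fail.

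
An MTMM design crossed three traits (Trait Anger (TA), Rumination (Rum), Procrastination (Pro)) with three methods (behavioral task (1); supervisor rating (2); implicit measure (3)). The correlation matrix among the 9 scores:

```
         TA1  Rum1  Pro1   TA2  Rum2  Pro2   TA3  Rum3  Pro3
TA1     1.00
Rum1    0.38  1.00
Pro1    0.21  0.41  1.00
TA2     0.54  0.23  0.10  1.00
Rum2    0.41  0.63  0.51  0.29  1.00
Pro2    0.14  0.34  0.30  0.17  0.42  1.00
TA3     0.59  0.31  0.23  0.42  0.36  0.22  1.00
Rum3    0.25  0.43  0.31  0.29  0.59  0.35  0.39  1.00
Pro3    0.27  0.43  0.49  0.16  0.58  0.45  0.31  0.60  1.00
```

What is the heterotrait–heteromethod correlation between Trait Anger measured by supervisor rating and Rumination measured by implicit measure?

0.29

Different traits and methods: r(TA2, Rum3) = 0.29.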